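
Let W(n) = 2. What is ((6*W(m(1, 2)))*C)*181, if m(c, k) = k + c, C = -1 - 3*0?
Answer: -2172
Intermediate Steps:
C = -1 (C = -1 + 0 = -1)
m(c, k) = c + k
((6*W(m(1, 2)))*C)*181 = ((6*2)*(-1))*181 = (12*(-1))*181 = -12*181 = -2172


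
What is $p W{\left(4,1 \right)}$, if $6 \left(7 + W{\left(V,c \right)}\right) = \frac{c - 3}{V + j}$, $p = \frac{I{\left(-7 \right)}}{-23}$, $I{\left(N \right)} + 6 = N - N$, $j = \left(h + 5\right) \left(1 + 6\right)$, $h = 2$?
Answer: $- \frac{2228}{1219} \approx -1.8277$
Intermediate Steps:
$j = 49$ ($j = \left(2 + 5\right) \left(1 + 6\right) = 7 \cdot 7 = 49$)
$I{\left(N \right)} = -6$ ($I{\left(N \right)} = -6 + \left(N - N\right) = -6 + 0 = -6$)
$p = \frac{6}{23}$ ($p = - \frac{6}{-23} = \left(-6\right) \left(- \frac{1}{23}\right) = \frac{6}{23} \approx 0.26087$)
$W{\left(V,c \right)} = -7 + \frac{-3 + c}{6 \left(49 + V\right)}$ ($W{\left(V,c \right)} = -7 + \frac{\left(c - 3\right) \frac{1}{V + 49}}{6} = -7 + \frac{\left(-3 + c\right) \frac{1}{49 + V}}{6} = -7 + \frac{\frac{1}{49 + V} \left(-3 + c\right)}{6} = -7 + \frac{-3 + c}{6 \left(49 + V\right)}$)
$p W{\left(4,1 \right)} = \frac{6 \frac{-2061 + 1 - 168}{6 \left(49 + 4\right)}}{23} = \frac{6 \frac{-2061 + 1 - 168}{6 \cdot 53}}{23} = \frac{6 \cdot \frac{1}{6} \cdot \frac{1}{53} \left(-2228\right)}{23} = \frac{6}{23} \left(- \frac{1114}{159}\right) = - \frac{2228}{1219}$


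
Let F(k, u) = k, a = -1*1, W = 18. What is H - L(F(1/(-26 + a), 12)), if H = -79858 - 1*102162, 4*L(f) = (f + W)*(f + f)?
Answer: -265384675/1458 ≈ -1.8202e+5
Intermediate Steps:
a = -1
L(f) = f*(18 + f)/2 (L(f) = ((f + 18)*(f + f))/4 = ((18 + f)*(2*f))/4 = (2*f*(18 + f))/4 = f*(18 + f)/2)
H = -182020 (H = -79858 - 102162 = -182020)
H - L(F(1/(-26 + a), 12)) = -182020 - (18 + 1/(-26 - 1))/(2*(-26 - 1)) = -182020 - (18 + 1/(-27))/(2*(-27)) = -182020 - (-1)*(18 - 1/27)/(2*27) = -182020 - (-1)*485/(2*27*27) = -182020 - 1*(-485/1458) = -182020 + 485/1458 = -265384675/1458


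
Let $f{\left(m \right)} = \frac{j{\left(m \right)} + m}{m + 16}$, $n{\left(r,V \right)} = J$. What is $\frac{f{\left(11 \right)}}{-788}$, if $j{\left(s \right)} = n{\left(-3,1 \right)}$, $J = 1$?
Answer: $- \frac{1}{1773} \approx -0.00056402$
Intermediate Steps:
$n{\left(r,V \right)} = 1$
$j{\left(s \right)} = 1$
$f{\left(m \right)} = \frac{1 + m}{16 + m}$ ($f{\left(m \right)} = \frac{1 + m}{m + 16} = \frac{1 + m}{16 + m}$)
$\frac{f{\left(11 \right)}}{-788} = \frac{\frac{1}{16 + 11} \left(1 + 11\right)}{-788} = \frac{1}{27} \cdot 12 \left(- \frac{1}{788}\right) = \frac{4}{9} \left(- \frac{1}{788}\right) = - \frac{1}{1773}$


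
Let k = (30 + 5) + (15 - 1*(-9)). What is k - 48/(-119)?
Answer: 7069/119 ≈ 59.403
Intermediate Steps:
k = 59 (k = 35 + (15 + 9) = 35 + 24 = 59)
k - 48/(-119) = 59 - 48/(-119) = 59 - 48*(-1/119) = 59 + 48/119 = 7069/119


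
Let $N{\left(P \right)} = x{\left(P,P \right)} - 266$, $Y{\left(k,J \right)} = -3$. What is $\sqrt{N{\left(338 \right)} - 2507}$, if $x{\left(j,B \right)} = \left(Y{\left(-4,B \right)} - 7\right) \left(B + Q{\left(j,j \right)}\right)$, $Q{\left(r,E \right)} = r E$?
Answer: $i \sqrt{1148593} \approx 1071.7 i$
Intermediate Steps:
$Q{\left(r,E \right)} = E r$
$x{\left(j,B \right)} = - 10 B - 10 j^{2}$ ($x{\left(j,B \right)} = \left(-3 - 7\right) \left(B + j j\right) = - 10 \left(B + j^{2}\right) = - 10 B - 10 j^{2}$)
$N{\left(P \right)} = -266 - 10 P - 10 P^{2}$ ($N{\left(P \right)} = \left(- 10 P - 10 P^{2}\right) - 266 = -266 - 10 P - 10 P^{2}$)
$\sqrt{N{\left(338 \right)} - 2507} = \sqrt{\left(-266 - 3380 - 10 \cdot 338^{2}\right) - 2507} = \sqrt{\left(-266 - 3380 - 1142440\right) - 2507} = \sqrt{-1146086 - 2507} = \sqrt{-1148593} = i \sqrt{1148593}$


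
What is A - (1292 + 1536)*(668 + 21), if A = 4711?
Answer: -1943781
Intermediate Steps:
A - (1292 + 1536)*(668 + 21) = 4711 - (1292 + 1536)*(668 + 21) = 4711 - 2828*689 = 4711 - 1*1948492 = 4711 - 1948492 = -1943781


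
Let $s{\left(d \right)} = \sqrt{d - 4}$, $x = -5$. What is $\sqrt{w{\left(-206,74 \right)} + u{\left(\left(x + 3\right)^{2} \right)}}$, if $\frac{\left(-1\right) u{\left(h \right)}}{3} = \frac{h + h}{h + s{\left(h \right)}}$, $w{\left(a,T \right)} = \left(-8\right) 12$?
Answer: $i \sqrt{102} \approx 10.1 i$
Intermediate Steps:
$s{\left(d \right)} = \sqrt{-4 + d}$
$w{\left(a,T \right)} = -96$
$u{\left(h \right)} = - \frac{6 h}{h + \sqrt{-4 + h}}$ ($u{\left(h \right)} = - 3 \frac{h + h}{h + \sqrt{-4 + h}} = - 3 \frac{2 h}{h + \sqrt{-4 + h}} = - \frac{6 h}{h + \sqrt{-4 + h}}$)
$\sqrt{w{\left(-206,74 \right)} + u{\left(\left(x + 3\right)^{2} \right)}} = \sqrt{-96 - \frac{6 \left(-5 + 3\right)^{2}}{\left(-5 + 3\right)^{2} + \sqrt{-4 + \left(-5 + 3\right)^{2}}}} = \sqrt{-96 - \frac{6 \left(-2\right)^{2}}{\left(-2\right)^{2} + \sqrt{-4 + \left(-2\right)^{2}}}} = \sqrt{-96 - \frac{24}{4 + \sqrt{-4 + 4}}} = \sqrt{-96 - \frac{24}{4 + \sqrt{0}}} = \sqrt{-96 - \frac{24}{4 + 0}} = \sqrt{-96 - \frac{24}{4}} = \sqrt{-96 - 24 \cdot \frac{1}{4}} = \sqrt{-96 - 6} = \sqrt{-102} = i \sqrt{102}$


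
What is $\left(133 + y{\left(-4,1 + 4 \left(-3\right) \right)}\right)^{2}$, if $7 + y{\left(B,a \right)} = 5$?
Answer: $17161$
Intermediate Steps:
$y{\left(B,a \right)} = -2$ ($y{\left(B,a \right)} = -7 + 5 = -2$)
$\left(133 + y{\left(-4,1 + 4 \left(-3\right) \right)}\right)^{2} = \left(133 - 2\right)^{2} = 131^{2} = 17161$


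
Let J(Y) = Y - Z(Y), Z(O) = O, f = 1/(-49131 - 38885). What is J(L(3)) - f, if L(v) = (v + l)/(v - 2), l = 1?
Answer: 1/88016 ≈ 1.1362e-5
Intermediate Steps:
f = -1/88016 (f = 1/(-88016) = -1/88016 ≈ -1.1362e-5)
L(v) = (1 + v)/(-2 + v) (L(v) = (v + 1)/(v - 2) = (1 + v)/(-2 + v))
J(Y) = 0 (J(Y) = Y - Y = 0)
J(L(3)) - f = 0 - 1*(-1/88016) = 0 + 1/88016 = 1/88016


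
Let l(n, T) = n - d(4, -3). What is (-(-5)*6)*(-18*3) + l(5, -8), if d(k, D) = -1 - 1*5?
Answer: -1609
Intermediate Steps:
d(k, D) = -6 (d(k, D) = -1 - 5 = -6)
l(n, T) = 6 + n (l(n, T) = n - 1*(-6) = n + 6 = 6 + n)
(-(-5)*6)*(-18*3) + l(5, -8) = (-(-5)*6)*(-18*3) + (6 + 5) = -1*(-30)*(-54) + 11 = 30*(-54) + 11 = -1620 + 11 = -1609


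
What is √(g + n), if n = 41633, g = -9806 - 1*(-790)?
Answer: 13*√193 ≈ 180.60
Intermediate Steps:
g = -9016 (g = -9806 + 790 = -9016)
√(g + n) = √(-9016 + 41633) = √32617 = 13*√193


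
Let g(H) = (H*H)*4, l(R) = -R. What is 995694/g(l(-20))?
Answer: 497847/800 ≈ 622.31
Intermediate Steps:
g(H) = 4*H² (g(H) = H²*4 = 4*H²)
995694/g(l(-20)) = 995694/((4*(-1*(-20))²)) = 995694/((4*20²)) = 995694/((4*400)) = 995694/1600 = 995694*(1/1600) = 497847/800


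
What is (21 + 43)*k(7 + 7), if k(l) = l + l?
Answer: 1792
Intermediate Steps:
k(l) = 2*l
(21 + 43)*k(7 + 7) = (21 + 43)*(2*(7 + 7)) = 64*(2*14) = 64*28 = 1792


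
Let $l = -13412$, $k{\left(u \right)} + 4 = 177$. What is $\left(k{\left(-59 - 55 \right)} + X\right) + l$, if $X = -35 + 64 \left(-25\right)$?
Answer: $-14874$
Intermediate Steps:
$k{\left(u \right)} = 173$ ($k{\left(u \right)} = -4 + 177 = 173$)
$X = -1635$ ($X = -35 - 1600 = -1635$)
$\left(k{\left(-59 - 55 \right)} + X\right) + l = \left(173 - 1635\right) - 13412 = -1462 - 13412 = -14874$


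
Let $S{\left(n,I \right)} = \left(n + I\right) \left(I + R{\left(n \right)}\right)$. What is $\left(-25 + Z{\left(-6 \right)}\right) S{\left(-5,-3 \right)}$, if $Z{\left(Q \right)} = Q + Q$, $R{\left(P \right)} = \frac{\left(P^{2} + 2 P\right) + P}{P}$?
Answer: $-1480$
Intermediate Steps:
$R{\left(P \right)} = \frac{P^{2} + 3 P}{P}$
$Z{\left(Q \right)} = 2 Q$
$S{\left(n,I \right)} = \left(I + n\right) \left(3 + I + n\right)$ ($S{\left(n,I \right)} = \left(n + I\right) \left(I + \left(3 + n\right)\right) = \left(I + n\right) \left(3 + I + n\right)$)
$\left(-25 + Z{\left(-6 \right)}\right) S{\left(-5,-3 \right)} = \left(-25 + 2 \left(-6\right)\right) \left(\left(-3\right)^{2} - -15 - 3 \left(3 - 5\right) - 5 \left(3 - 5\right)\right) = \left(-25 - 12\right) \left(9 + 15 - -6 - -10\right) = - 37 \left(9 + 15 + 6 + 10\right) = \left(-37\right) 40 = -1480$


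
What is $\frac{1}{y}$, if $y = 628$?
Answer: $\frac{1}{628} \approx 0.0015924$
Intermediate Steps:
$\frac{1}{y} = \frac{1}{628}$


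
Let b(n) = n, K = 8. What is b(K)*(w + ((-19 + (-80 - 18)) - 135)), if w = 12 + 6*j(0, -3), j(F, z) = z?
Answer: -2064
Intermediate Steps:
w = -6 (w = 12 + 6*(-3) = 12 - 18 = -6)
b(K)*(w + ((-19 + (-80 - 18)) - 135)) = 8*(-6 + ((-19 + (-80 - 18)) - 135)) = 8*(-6 + ((-19 - 98) - 135)) = 8*(-6 + (-117 - 135)) = 8*(-6 - 252) = 8*(-258) = -2064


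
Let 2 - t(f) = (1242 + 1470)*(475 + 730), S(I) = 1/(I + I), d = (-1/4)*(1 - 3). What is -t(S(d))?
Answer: 3267958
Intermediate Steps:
d = ½ (d = -1*¼*(-2) = -¼*(-2) = ½ ≈ 0.50000)
S(I) = 1/(2*I)
t(f) = -3267958 (t(f) = 2 - (1242 + 1470)*(475 + 730) = 2 - 2712*1205 = 2 - 1*3267960 = 2 - 3267960 = -3267958)
-t(S(d)) = -1*(-3267958) = 3267958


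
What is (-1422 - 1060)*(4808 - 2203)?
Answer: -6465610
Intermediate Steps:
(-1422 - 1060)*(4808 - 2203) = -2482*2605 = -6465610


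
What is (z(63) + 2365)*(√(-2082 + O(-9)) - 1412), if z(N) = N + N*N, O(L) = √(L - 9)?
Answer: -9032564 + 6397*√(-2082 + 3*I*√2) ≈ -9.0323e+6 + 2.9189e+5*I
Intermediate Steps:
O(L) = √(-9 + L)
z(N) = N + N²
(z(63) + 2365)*(√(-2082 + O(-9)) - 1412) = (63*(1 + 63) + 2365)*(√(-2082 + √(-9 - 9)) - 1412) = (63*64 + 2365)*(√(-2082 + √(-18)) - 1412) = (4032 + 2365)*(√(-2082 + 3*I*√2) - 1412) = 6397*(-1412 + √(-2082 + 3*I*√2)) = -9032564 + 6397*√(-2082 + 3*I*√2)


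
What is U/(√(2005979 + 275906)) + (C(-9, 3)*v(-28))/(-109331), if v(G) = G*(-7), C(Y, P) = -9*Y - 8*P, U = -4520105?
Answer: -11172/109331 - 904021*√2281885/456377 ≈ -2992.4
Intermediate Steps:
v(G) = -7*G
U/(√(2005979 + 275906)) + (C(-9, 3)*v(-28))/(-109331) = -4520105/√(2005979 + 275906) + ((-9*(-9) - 8*3)*(-7*(-28)))/(-109331) = -4520105*√2281885/2281885 + ((81 - 24)*196)*(-1/109331) = -904021*√2281885/456377 + (57*196)*(-1/109331) = -904021*√2281885/456377 + 11172*(-1/109331) = -904021*√2281885/456377 - 11172/109331 = -11172/109331 - 904021*√2281885/456377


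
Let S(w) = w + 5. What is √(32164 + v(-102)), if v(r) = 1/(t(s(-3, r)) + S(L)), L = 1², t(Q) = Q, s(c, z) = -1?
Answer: 3*√89345/5 ≈ 179.34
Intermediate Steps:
L = 1
S(w) = 5 + w
v(r) = ⅕ (v(r) = 1/(-1 + (5 + 1)) = 1/(-1 + 6) = 1/5 = ⅕)
√(32164 + v(-102)) = √(32164 + ⅕) = √(160821/5) = 3*√89345/5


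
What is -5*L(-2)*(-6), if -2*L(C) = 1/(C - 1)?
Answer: 5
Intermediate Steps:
L(C) = -1/(2*(-1 + C)) (L(C) = -1/(2*(C - 1)) = -1/(2*(-1 + C)))
-5*L(-2)*(-6) = -(-5)/(-2 + 2*(-2))*(-6) = -(-5)/(-2 - 4)*(-6) = -(-5)/(-6)*(-6) = -(-5)*(-1)/6*(-6) = -5*⅙*(-6) = -⅚*(-6) = 5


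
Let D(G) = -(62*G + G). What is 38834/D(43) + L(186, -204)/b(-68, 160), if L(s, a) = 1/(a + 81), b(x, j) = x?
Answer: -108268289/7552692 ≈ -14.335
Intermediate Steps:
L(s, a) = 1/(81 + a)
D(G) = -63*G
38834/D(43) + L(186, -204)/b(-68, 160) = 38834/((-63*43)) + 1/((81 - 204)*(-68)) = 38834/(-2709) - 1/68/(-123) = 38834*(-1/2709) - 1/123*(-1/68) = -38834/2709 + 1/8364 = -108268289/7552692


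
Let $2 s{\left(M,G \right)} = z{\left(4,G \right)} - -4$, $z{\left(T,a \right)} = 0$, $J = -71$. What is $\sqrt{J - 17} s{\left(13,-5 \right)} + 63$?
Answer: $63 + 4 i \sqrt{22} \approx 63.0 + 18.762 i$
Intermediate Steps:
$s{\left(M,G \right)} = 2$ ($s{\left(M,G \right)} = \frac{0 - -4}{2} = \frac{0 + 4}{2} = \frac{1}{2} \cdot 4 = 2$)
$\sqrt{J - 17} s{\left(13,-5 \right)} + 63 = \sqrt{-71 - 17} \cdot 2 + 63 = \sqrt{-88} \cdot 2 + 63 = 2 i \sqrt{22} \cdot 2 + 63 = 4 i \sqrt{22} + 63 = 63 + 4 i \sqrt{22}$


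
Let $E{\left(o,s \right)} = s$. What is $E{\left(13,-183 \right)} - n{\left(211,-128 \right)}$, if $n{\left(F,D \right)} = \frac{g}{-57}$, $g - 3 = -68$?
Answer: $- \frac{10496}{57} \approx -184.14$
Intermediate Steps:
$g = -65$ ($g = 3 - 68 = -65$)
$n{\left(F,D \right)} = \frac{65}{57}$ ($n{\left(F,D \right)} = - \frac{65}{-57} = \left(-65\right) \left(- \frac{1}{57}\right) = \frac{65}{57}$)
$E{\left(13,-183 \right)} - n{\left(211,-128 \right)} = -183 - \frac{65}{57} = - \frac{10496}{57}$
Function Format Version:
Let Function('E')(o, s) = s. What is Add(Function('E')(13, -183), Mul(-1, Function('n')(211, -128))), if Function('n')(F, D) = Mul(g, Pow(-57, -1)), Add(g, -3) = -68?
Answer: Rational(-10496, 57) ≈ -184.14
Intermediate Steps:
g = -65 (g = Add(3, -68) = -65)
Function('n')(F, D) = Rational(65, 57) (Function('n')(F, D) = Mul(-65, Pow(-57, -1)) = Mul(-65, Rational(-1, 57)) = Rational(65, 57))
Add(Function('E')(13, -183), Mul(-1, Function('n')(211, -128))) = Add(-183, Mul(-1, Rational(65, 57))) = Add(-183, Rational(-65, 57)) = Rational(-10496, 57)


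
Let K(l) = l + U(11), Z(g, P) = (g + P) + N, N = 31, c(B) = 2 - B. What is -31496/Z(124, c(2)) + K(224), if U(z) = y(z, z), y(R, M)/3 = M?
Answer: 269/5 ≈ 53.800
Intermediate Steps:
y(R, M) = 3*M
U(z) = 3*z
Z(g, P) = 31 + P + g (Z(g, P) = (g + P) + 31 = (P + g) + 31 = 31 + P + g)
K(l) = 33 + l (K(l) = l + 3*11 = l + 33 = 33 + l)
-31496/Z(124, c(2)) + K(224) = -31496/(31 + (2 - 1*2) + 124) + (33 + 224) = -31496/(31 + (2 - 2) + 124) + 257 = -31496/(31 + 0 + 124) + 257 = -31496/155 + 257 = -31496*1/155 + 257 = -1016/5 + 257 = 269/5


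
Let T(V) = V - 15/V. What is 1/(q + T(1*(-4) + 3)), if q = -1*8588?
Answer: -1/8574 ≈ -0.00011663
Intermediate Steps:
T(V) = V - 15/V
q = -8588
1/(q + T(1*(-4) + 3)) = 1/(-8588 + ((1*(-4) + 3) - 15/(1*(-4) + 3))) = 1/(-8588 + ((-4 + 3) - 15/(-4 + 3))) = 1/(-8588 + (-1 - 15/(-1))) = 1/(-8588 + (-1 - 15*(-1))) = 1/(-8588 + (-1 + 15)) = 1/(-8588 + 14) = 1/(-8574) = -1/8574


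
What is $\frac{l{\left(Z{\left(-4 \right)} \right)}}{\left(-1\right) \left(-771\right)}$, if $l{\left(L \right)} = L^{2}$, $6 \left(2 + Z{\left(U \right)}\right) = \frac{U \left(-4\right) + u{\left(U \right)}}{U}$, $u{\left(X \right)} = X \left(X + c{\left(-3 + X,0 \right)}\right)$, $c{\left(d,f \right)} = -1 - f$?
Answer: $\frac{49}{3084} \approx 0.015888$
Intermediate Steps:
$u{\left(X \right)} = X \left(-1 + X\right)$ ($u{\left(X \right)} = X \left(X - 1\right) = X \left(-1 + X\right)$)
$Z{\left(U \right)} = -2 + \frac{- 4 U + U \left(-1 + U\right)}{6 U}$ ($Z{\left(U \right)} = -2 + \frac{\left(U \left(-4\right) + U \left(-1 + U\right)\right) \frac{1}{U}}{6} = -2 + \frac{\left(- 4 U + U \left(-1 + U\right)\right) \frac{1}{U}}{6} = -2 + \frac{\frac{1}{U} \left(- 4 U + U \left(-1 + U\right)\right)}{6} = -2 + \frac{- 4 U + U \left(-1 + U\right)}{6 U}$)
$\frac{l{\left(Z{\left(-4 \right)} \right)}}{\left(-1\right) \left(-771\right)} = \frac{\left(- \frac{17}{6} + \frac{1}{6} \left(-4\right)\right)^{2}}{\left(-1\right) \left(-771\right)} = \frac{\left(- \frac{17}{6} - \frac{2}{3}\right)^{2}}{771} = \left(- \frac{7}{2}\right)^{2} \cdot \frac{1}{771} = \frac{49}{4} \cdot \frac{1}{771} = \frac{49}{3084}$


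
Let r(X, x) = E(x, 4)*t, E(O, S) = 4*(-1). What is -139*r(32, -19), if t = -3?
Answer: -1668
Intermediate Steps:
E(O, S) = -4
r(X, x) = 12 (r(X, x) = -4*(-3) = 12)
-139*r(32, -19) = -139*12 = -1668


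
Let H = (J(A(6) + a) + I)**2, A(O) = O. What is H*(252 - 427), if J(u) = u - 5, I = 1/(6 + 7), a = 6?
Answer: -1481200/169 ≈ -8764.5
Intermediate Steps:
I = 1/13 ≈ 0.076923
J(u) = -5 + u
H = 8464/169 (H = ((-5 + (6 + 6)) + 1/13)**2 = ((-5 + 12) + 1/13)**2 = (7 + 1/13)**2 = (92/13)**2 = 8464/169 ≈ 50.083)
H*(252 - 427) = 8464*(252 - 427)/169 = (8464/169)*(-175) = -1481200/169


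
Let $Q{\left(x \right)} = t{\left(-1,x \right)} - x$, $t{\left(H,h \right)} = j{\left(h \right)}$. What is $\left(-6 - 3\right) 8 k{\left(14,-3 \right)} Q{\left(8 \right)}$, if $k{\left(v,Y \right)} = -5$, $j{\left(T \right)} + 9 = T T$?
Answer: $16920$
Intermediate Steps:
$j{\left(T \right)} = -9 + T^{2}$ ($j{\left(T \right)} = -9 + T T = -9 + T^{2}$)
$t{\left(H,h \right)} = -9 + h^{2}$
$Q{\left(x \right)} = -9 + x^{2} - x$ ($Q{\left(x \right)} = \left(-9 + x^{2}\right) - x = -9 + x^{2} - x$)
$\left(-6 - 3\right) 8 k{\left(14,-3 \right)} Q{\left(8 \right)} = \left(-6 - 3\right) 8 \left(-5\right) \left(-9 + 8^{2} - 8\right) = \left(-9\right) 8 \left(-5\right) \left(-9 + 64 - 8\right) = \left(-72\right) \left(-5\right) 47 = 360 \cdot 47 = 16920$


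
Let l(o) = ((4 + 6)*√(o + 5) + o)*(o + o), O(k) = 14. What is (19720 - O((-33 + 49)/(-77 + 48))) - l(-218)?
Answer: -75342 + 4360*I*√213 ≈ -75342.0 + 63632.0*I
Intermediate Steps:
l(o) = 2*o*(o + 10*√(5 + o)) (l(o) = (10*√(5 + o) + o)*(2*o) = (o + 10*√(5 + o))*(2*o) = 2*o*(o + 10*√(5 + o)))
(19720 - O((-33 + 49)/(-77 + 48))) - l(-218) = (19720 - 1*14) - 2*(-218)*(-218 + 10*√(5 - 218)) = (19720 - 14) - 2*(-218)*(-218 + 10*√(-213)) = 19706 - 2*(-218)*(-218 + 10*(I*√213)) = 19706 - 2*(-218)*(-218 + 10*I*√213) = 19706 - (95048 - 4360*I*√213) = 19706 + (-95048 + 4360*I*√213) = -75342 + 4360*I*√213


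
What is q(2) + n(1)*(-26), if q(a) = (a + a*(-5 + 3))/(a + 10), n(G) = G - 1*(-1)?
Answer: -313/6 ≈ -52.167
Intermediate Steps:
n(G) = 1 + G (n(G) = G + 1 = 1 + G)
q(a) = -a/(10 + a) (q(a) = (a + a*(-2))/(10 + a) = (a - 2*a)/(10 + a) = (-a)/(10 + a) = -a/(10 + a))
q(2) + n(1)*(-26) = -1*2/(10 + 2) + (1 + 1)*(-26) = -1*2/12 + 2*(-26) = -1*2*1/12 - 52 = -1/6 - 52 = -313/6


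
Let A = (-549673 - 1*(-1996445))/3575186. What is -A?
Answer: -723386/1787593 ≈ -0.40467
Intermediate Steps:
A = 723386/1787593 (A = (-549673 + 1996445)*(1/3575186) = 1446772*(1/3575186) = 723386/1787593 ≈ 0.40467)
-A = -1*723386/1787593 = -723386/1787593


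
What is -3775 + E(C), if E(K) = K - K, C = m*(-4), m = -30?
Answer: -3775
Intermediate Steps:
C = 120 (C = -30*(-4) = 120)
E(K) = 0
-3775 + E(C) = -3775 + 0 = -3775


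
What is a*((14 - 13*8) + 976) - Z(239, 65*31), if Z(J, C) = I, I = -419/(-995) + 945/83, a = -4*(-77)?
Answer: 22535480428/82585 ≈ 2.7288e+5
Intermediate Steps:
a = 308
I = 975052/82585 (I = -419*(-1/995) + 945*(1/83) = 419/995 + 945/83 = 975052/82585 ≈ 11.807)
Z(J, C) = 975052/82585
a*((14 - 13*8) + 976) - Z(239, 65*31) = 308*((14 - 13*8) + 976) - 1*975052/82585 = 308*((14 - 104) + 976) - 975052/82585 = 308*(-90 + 976) - 975052/82585 = 308*886 - 975052/82585 = 272888 - 975052/82585 = 22535480428/82585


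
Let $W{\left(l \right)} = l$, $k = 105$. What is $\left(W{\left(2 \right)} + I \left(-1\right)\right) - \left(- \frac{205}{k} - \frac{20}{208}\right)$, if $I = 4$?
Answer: $\frac{53}{1092} \approx 0.048535$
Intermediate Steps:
$\left(W{\left(2 \right)} + I \left(-1\right)\right) - \left(- \frac{205}{k} - \frac{20}{208}\right) = \left(2 + 4 \left(-1\right)\right) - \left(- \frac{205}{105} - \frac{20}{208}\right) = \left(2 - 4\right) - \left(\left(-205\right) \frac{1}{105} - \frac{5}{52}\right) = -2 - \left(- \frac{41}{21} - \frac{5}{52}\right) = -2 - - \frac{2237}{1092} = -2 + \frac{2237}{1092} = \frac{53}{1092}$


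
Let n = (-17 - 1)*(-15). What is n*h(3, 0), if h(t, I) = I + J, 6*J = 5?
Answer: 225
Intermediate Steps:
J = 5/6 (J = (1/6)*5 = 5/6 ≈ 0.83333)
h(t, I) = 5/6 + I (h(t, I) = I + 5/6 = 5/6 + I)
n = 270 (n = -18*(-15) = 270)
n*h(3, 0) = 270*(5/6 + 0) = 270*(5/6) = 225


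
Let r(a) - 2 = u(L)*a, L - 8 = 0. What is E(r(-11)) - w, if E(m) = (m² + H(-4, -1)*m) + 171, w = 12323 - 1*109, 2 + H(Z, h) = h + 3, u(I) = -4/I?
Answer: -47947/4 ≈ -11987.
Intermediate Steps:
L = 8 (L = 8 + 0 = 8)
H(Z, h) = 1 + h (H(Z, h) = -2 + (h + 3) = -2 + (3 + h) = 1 + h)
w = 12214 (w = 12323 - 109 = 12214)
r(a) = 2 - a/2 (r(a) = 2 + (-4/8)*a = 2 + (-4*⅛)*a = 2 - a/2)
E(m) = 171 + m² (E(m) = (m² + (1 - 1)*m) + 171 = (m² + 0*m) + 171 = (m² + 0) + 171 = m² + 171 = 171 + m²)
E(r(-11)) - w = (171 + (2 - ½*(-11))²) - 1*12214 = (171 + (2 + 11/2)²) - 12214 = (171 + (15/2)²) - 12214 = (171 + 225/4) - 12214 = 909/4 - 12214 = -47947/4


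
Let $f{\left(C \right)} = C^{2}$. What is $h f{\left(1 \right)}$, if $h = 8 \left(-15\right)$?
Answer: $-120$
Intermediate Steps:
$h = -120$
$h f{\left(1 \right)} = - 120 \cdot 1^{2} = \left(-120\right) 1 = -120$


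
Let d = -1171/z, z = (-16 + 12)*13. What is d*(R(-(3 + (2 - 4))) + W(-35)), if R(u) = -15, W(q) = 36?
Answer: 24591/52 ≈ 472.90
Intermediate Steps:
z = -52 (z = -4*13 = -52)
d = 1171/52 (d = -1171/(-52) = -1171*(-1/52) = 1171/52 ≈ 22.519)
d*(R(-(3 + (2 - 4))) + W(-35)) = 1171*(-15 + 36)/52 = (1171/52)*21 = 24591/52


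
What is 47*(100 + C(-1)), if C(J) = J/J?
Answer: 4747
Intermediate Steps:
C(J) = 1
47*(100 + C(-1)) = 47*(100 + 1) = 47*101 = 4747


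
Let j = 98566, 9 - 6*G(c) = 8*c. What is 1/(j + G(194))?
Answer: 6/589853 ≈ 1.0172e-5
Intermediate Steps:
G(c) = 3/2 - 4*c/3
1/(j + G(194)) = 1/(98566 + (3/2 - 4/3*194)) = 1/(98566 + (3/2 - 776/3)) = 1/(98566 - 1543/6) = 1/(589853/6) = 6/589853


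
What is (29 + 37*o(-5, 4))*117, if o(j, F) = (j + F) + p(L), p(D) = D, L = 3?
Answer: 12051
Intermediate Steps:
o(j, F) = 3 + F + j (o(j, F) = (j + F) + 3 = (F + j) + 3 = 3 + F + j)
(29 + 37*o(-5, 4))*117 = (29 + 37*(3 + 4 - 5))*117 = (29 + 37*2)*117 = (29 + 74)*117 = 103*117 = 12051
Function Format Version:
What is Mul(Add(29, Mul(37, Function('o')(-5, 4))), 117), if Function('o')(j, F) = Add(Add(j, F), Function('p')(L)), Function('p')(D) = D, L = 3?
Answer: 12051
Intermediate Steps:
Function('o')(j, F) = Add(3, F, j) (Function('o')(j, F) = Add(Add(j, F), 3) = Add(Add(F, j), 3) = Add(3, F, j))
Mul(Add(29, Mul(37, Function('o')(-5, 4))), 117) = Mul(Add(29, Mul(37, Add(3, 4, -5))), 117) = Mul(Add(29, Mul(37, 2)), 117) = Mul(Add(29, 74), 117) = Mul(103, 117) = 12051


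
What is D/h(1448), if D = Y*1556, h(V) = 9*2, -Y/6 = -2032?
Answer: 3161792/3 ≈ 1.0539e+6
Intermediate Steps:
Y = 12192 (Y = -6*(-2032) = 12192)
h(V) = 18
D = 18970752 (D = 12192*1556 = 18970752)
D/h(1448) = 18970752/18 = 18970752*(1/18) = 3161792/3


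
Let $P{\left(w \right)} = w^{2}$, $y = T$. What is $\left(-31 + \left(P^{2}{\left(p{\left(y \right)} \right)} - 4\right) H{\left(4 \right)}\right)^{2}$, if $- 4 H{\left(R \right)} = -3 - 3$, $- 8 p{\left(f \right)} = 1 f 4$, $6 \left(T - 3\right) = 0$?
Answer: $\frac{885481}{1024} \approx 864.73$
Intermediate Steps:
$T = 3$ ($T = 3 + \frac{1}{6} \cdot 0 = 3 + 0 = 3$)
$y = 3$
$p{\left(f \right)} = - \frac{f}{2}$ ($p{\left(f \right)} = - \frac{1 f 4}{8} = - \frac{f 4}{8} = - \frac{4 f}{8} = - \frac{f}{2}$)
$H{\left(R \right)} = \frac{3}{2}$ ($H{\left(R \right)} = - \frac{-3 - 3}{4} = \left(- \frac{1}{4}\right) \left(-6\right) = \frac{3}{2}$)
$\left(-31 + \left(P^{2}{\left(p{\left(y \right)} \right)} - 4\right) H{\left(4 \right)}\right)^{2} = \left(-31 + \left(\left(\left(\left(- \frac{1}{2}\right) 3\right)^{2}\right)^{2} - 4\right) \frac{3}{2}\right)^{2} = \left(-31 + \left(\left(\left(- \frac{3}{2}\right)^{2}\right)^{2} - 4\right) \frac{3}{2}\right)^{2} = \left(-31 + \left(\left(\frac{9}{4}\right)^{2} - 4\right) \frac{3}{2}\right)^{2} = \left(-31 + \left(\frac{81}{16} - 4\right) \frac{3}{2}\right)^{2} = \left(-31 + \frac{17}{16} \cdot \frac{3}{2}\right)^{2} = \left(-31 + \frac{51}{32}\right)^{2} = \left(- \frac{941}{32}\right)^{2} = \frac{885481}{1024}$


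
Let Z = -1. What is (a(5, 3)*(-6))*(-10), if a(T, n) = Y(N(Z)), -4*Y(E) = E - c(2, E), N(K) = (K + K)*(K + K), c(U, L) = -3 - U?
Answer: -135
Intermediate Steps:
N(K) = 4*K² (N(K) = (2*K)*(2*K) = 4*K²)
Y(E) = -5/4 - E/4 (Y(E) = -(E - (-3 - 1*2))/4 = -(E - (-3 - 2))/4 = -(E - 1*(-5))/4 = -(E + 5)/4 = -(5 + E)/4 = -5/4 - E/4)
a(T, n) = -9/4 (a(T, n) = -5/4 - (-1)² = -5/4 - 1 = -9/4)
(a(5, 3)*(-6))*(-10) = -9/4*(-6)*(-10) = (27/2)*(-10) = -135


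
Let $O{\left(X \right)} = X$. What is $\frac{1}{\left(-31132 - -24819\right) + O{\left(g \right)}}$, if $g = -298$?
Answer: $- \frac{1}{6611} \approx -0.00015126$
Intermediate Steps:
$\frac{1}{\left(-31132 - -24819\right) + O{\left(g \right)}} = \frac{1}{\left(-31132 - -24819\right) - 298} = \frac{1}{\left(-31132 + 24819\right) - 298} = \frac{1}{-6313 - 298} = \frac{1}{-6611} = - \frac{1}{6611}$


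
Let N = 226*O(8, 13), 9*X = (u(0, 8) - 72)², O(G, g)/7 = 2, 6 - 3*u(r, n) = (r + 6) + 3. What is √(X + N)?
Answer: √33805/3 ≈ 61.287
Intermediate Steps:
u(r, n) = -1 - r/3 (u(r, n) = 2 - ((r + 6) + 3)/3 = 2 - ((6 + r) + 3)/3 = 2 - (9 + r)/3 = 2 + (-3 - r/3) = -1 - r/3)
O(G, g) = 14 (O(G, g) = 7*2 = 14)
X = 5329/9 (X = ((-1 - ⅓*0) - 72)²/9 = ((-1 + 0) - 72)²/9 = (-1 - 72)²/9 = (⅑)*(-73)² = (⅑)*5329 = 5329/9 ≈ 592.11)
N = 3164 (N = 226*14 = 3164)
√(X + N) = √(5329/9 + 3164) = √(33805/9) = √33805/3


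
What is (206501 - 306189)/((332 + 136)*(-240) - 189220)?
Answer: 24922/75385 ≈ 0.33060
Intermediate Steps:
(206501 - 306189)/((332 + 136)*(-240) - 189220) = -99688/(468*(-240) - 189220) = -99688/(-112320 - 189220) = -99688/(-301540) = -99688*(-1/301540) = 24922/75385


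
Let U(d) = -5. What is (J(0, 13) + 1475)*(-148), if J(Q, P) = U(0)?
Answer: -217560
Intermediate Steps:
J(Q, P) = -5
(J(0, 13) + 1475)*(-148) = (-5 + 1475)*(-148) = 1470*(-148) = -217560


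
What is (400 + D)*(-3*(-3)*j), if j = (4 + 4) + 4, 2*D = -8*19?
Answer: 34992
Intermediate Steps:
D = -76 (D = (-8*19)/2 = (½)*(-152) = -76)
j = 12 (j = 8 + 4 = 12)
(400 + D)*(-3*(-3)*j) = (400 - 76)*(-3*(-3)*12) = 324*(-(-9)*12) = 324*(-1*(-108)) = 324*108 = 34992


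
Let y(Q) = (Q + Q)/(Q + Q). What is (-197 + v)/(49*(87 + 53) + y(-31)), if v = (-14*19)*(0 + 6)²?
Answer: -9773/6861 ≈ -1.4244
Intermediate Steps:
y(Q) = 1 (y(Q) = (2*Q)/((2*Q)) = (2*Q)*(1/(2*Q)) = 1)
v = -9576 (v = -266*6² = -266*36 = -9576)
(-197 + v)/(49*(87 + 53) + y(-31)) = (-197 - 9576)/(49*(87 + 53) + 1) = -9773/(49*140 + 1) = -9773/(6860 + 1) = -9773/6861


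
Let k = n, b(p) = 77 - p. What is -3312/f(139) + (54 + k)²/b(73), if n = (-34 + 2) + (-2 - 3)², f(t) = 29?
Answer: 50813/116 ≈ 438.04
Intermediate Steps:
n = -7 (n = -32 + (-5)² = -32 + 25 = -7)
k = -7
-3312/f(139) + (54 + k)²/b(73) = -3312/29 + (54 - 7)²/(77 - 1*73) = -3312*1/29 + 47²/(77 - 73) = -3312/29 + 2209/4 = 50813/116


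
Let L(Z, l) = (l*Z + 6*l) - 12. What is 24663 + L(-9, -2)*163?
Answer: 23685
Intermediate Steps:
L(Z, l) = -12 + 6*l + Z*l (L(Z, l) = (Z*l + 6*l) - 12 = (6*l + Z*l) - 12 = -12 + 6*l + Z*l)
24663 + L(-9, -2)*163 = 24663 + (-12 + 6*(-2) - 9*(-2))*163 = 24663 + (-12 - 12 + 18)*163 = 24663 - 6*163 = 24663 - 978 = 23685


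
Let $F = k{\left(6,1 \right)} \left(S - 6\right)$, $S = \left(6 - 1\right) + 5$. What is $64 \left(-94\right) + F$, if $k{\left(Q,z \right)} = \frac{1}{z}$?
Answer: $-6012$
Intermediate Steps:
$S = 10$ ($S = 5 + 5 = 10$)
$F = 4$ ($F = \frac{10 - 6}{1} = 1 \cdot 4 = 4$)
$64 \left(-94\right) + F = 64 \left(-94\right) + 4 = -6016 + 4 = -6012$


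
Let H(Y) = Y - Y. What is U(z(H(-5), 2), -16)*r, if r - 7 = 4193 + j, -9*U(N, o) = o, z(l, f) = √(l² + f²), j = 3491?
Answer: 123056/9 ≈ 13673.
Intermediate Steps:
H(Y) = 0
z(l, f) = √(f² + l²)
U(N, o) = -o/9
r = 7691 (r = 7 + (4193 + 3491) = 7 + 7684 = 7691)
U(z(H(-5), 2), -16)*r = -⅑*(-16)*7691 = (16/9)*7691 = 123056/9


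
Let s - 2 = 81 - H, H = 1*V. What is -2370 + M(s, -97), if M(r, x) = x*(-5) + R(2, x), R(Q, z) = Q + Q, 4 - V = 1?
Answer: -1881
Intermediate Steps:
V = 3 (V = 4 - 1*1 = 4 - 1 = 3)
H = 3 (H = 1*3 = 3)
R(Q, z) = 2*Q
s = 80 (s = 2 + (81 - 1*3) = 2 + (81 - 3) = 2 + 78 = 80)
M(r, x) = 4 - 5*x (M(r, x) = x*(-5) + 2*2 = -5*x + 4 = 4 - 5*x)
-2370 + M(s, -97) = -2370 + (4 - 5*(-97)) = -2370 + (4 + 485) = -2370 + 489 = -1881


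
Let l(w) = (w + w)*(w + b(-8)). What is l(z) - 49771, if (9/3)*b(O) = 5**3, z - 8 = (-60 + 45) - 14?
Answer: -50639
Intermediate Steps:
z = -21 (z = 8 + ((-60 + 45) - 14) = 8 + (-15 - 14) = 8 - 29 = -21)
b(O) = 125/3 (b(O) = (1/3)*5**3 = (1/3)*125 = 125/3)
l(w) = 2*w*(125/3 + w) (l(w) = (w + w)*(w + 125/3) = (2*w)*(125/3 + w) = 2*w*(125/3 + w))
l(z) - 49771 = (2/3)*(-21)*(125 + 3*(-21)) - 49771 = (2/3)*(-21)*(125 - 63) - 49771 = (2/3)*(-21)*62 - 49771 = -868 - 49771 = -50639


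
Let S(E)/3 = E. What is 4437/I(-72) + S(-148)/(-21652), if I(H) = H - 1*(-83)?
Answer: 24018702/59543 ≈ 403.38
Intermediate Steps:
S(E) = 3*E
I(H) = 83 + H (I(H) = H + 83 = 83 + H)
4437/I(-72) + S(-148)/(-21652) = 4437/(83 - 72) + (3*(-148))/(-21652) = 4437/11 - 444*(-1/21652) = 4437*(1/11) + 111/5413 = 4437/11 + 111/5413 = 24018702/59543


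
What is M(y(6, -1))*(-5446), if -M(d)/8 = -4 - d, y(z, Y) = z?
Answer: -435680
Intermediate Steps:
M(d) = 32 + 8*d (M(d) = -8*(-4 - d) = 32 + 8*d)
M(y(6, -1))*(-5446) = (32 + 8*6)*(-5446) = (32 + 48)*(-5446) = 80*(-5446) = -435680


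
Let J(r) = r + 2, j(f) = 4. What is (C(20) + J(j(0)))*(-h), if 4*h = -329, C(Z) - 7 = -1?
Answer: 987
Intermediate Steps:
C(Z) = 6 (C(Z) = 7 - 1 = 6)
h = -329/4 (h = (1/4)*(-329) = -329/4 ≈ -82.250)
J(r) = 2 + r
(C(20) + J(j(0)))*(-h) = (6 + (2 + 4))*(-1*(-329/4)) = (6 + 6)*(329/4) = 12*(329/4) = 987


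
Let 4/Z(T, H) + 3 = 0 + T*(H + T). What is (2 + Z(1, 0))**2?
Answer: 0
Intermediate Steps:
Z(T, H) = 4/(-3 + T*(H + T)) (Z(T, H) = 4/(-3 + (0 + T*(H + T))) = 4/(-3 + T*(H + T)))
(2 + Z(1, 0))**2 = (2 + 4/(-3 + 1**2 + 0*1))**2 = (2 + 4/(-3 + 1 + 0))**2 = (2 + 4/(-2))**2 = (2 + 4*(-1/2))**2 = (2 - 2)**2 = 0**2 = 0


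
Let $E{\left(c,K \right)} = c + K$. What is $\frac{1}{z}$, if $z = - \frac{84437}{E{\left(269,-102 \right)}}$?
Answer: $- \frac{167}{84437} \approx -0.0019778$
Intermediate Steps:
$E{\left(c,K \right)} = K + c$
$z = - \frac{84437}{167}$ ($z = - \frac{84437}{-102 + 269} = - \frac{84437}{167} \approx -505.61$)
$\frac{1}{z} = \frac{1}{- \frac{84437}{167}} = - \frac{167}{84437}$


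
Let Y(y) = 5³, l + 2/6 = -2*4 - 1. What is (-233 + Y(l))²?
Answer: 11664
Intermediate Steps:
l = -28/3 (l = -⅓ + (-2*4 - 1) = -⅓ + (-8 - 1) = -⅓ - 9 = -28/3 ≈ -9.3333)
Y(y) = 125
(-233 + Y(l))² = (-233 + 125)² = (-108)² = 11664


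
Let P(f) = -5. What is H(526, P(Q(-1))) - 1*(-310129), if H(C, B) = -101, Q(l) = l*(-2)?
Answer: 310028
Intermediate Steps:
Q(l) = -2*l
H(526, P(Q(-1))) - 1*(-310129) = -101 - 1*(-310129) = -101 + 310129 = 310028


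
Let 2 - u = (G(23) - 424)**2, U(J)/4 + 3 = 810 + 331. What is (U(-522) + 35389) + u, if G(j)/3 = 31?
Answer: -69618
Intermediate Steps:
G(j) = 93 (G(j) = 3*31 = 93)
U(J) = 4552 (U(J) = -12 + 4*(810 + 331) = -12 + 4*1141 = -12 + 4564 = 4552)
u = -109559 (u = 2 - (93 - 424)**2 = 2 - 1*(-331)**2 = 2 - 1*109561 = 2 - 109561 = -109559)
(U(-522) + 35389) + u = (4552 + 35389) - 109559 = 39941 - 109559 = -69618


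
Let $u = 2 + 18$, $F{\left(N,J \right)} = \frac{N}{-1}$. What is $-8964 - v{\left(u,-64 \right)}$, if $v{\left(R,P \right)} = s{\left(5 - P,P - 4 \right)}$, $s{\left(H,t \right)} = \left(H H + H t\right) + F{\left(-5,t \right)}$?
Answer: $-9038$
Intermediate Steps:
$F{\left(N,J \right)} = - N$ ($F{\left(N,J \right)} = N \left(-1\right) = - N$)
$u = 20$
$s{\left(H,t \right)} = 5 + H^{2} + H t$ ($s{\left(H,t \right)} = \left(H H + H t\right) - -5 = \left(H^{2} + H t\right) + 5 = 5 + H^{2} + H t$)
$v{\left(R,P \right)} = 5 + \left(5 - P\right)^{2} + \left(-4 + P\right) \left(5 - P\right)$ ($v{\left(R,P \right)} = 5 + \left(5 - P\right)^{2} + \left(5 - P\right) \left(P - 4\right) = 5 + \left(5 - P\right)^{2} + \left(5 - P\right) \left(-4 + P\right) = 5 + \left(5 - P\right)^{2} + \left(-4 + P\right) \left(5 - P\right)$)
$-8964 - v{\left(u,-64 \right)} = -8964 - \left(10 - -64\right) = -8964 - \left(10 + 64\right) = -8964 - 74 = -9038$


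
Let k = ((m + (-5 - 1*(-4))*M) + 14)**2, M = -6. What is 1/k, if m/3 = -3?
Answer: 1/121 ≈ 0.0082645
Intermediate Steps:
m = -9 (m = 3*(-3) = -9)
k = 121 (k = ((-9 + (-5 - 1*(-4))*(-6)) + 14)**2 = ((-9 + (-5 + 4)*(-6)) + 14)**2 = ((-9 - 1*(-6)) + 14)**2 = ((-9 + 6) + 14)**2 = (-3 + 14)**2 = 11**2 = 121)
1/k = 1/121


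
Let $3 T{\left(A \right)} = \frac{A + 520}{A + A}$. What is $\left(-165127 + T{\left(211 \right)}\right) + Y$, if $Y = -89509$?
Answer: $- \frac{322368445}{1266} \approx -2.5464 \cdot 10^{5}$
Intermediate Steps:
$T{\left(A \right)} = \frac{520 + A}{6 A}$ ($T{\left(A \right)} = \frac{\left(A + 520\right) \frac{1}{A + A}}{3} = \frac{\left(520 + A\right) \frac{1}{2 A}}{3} = \frac{\frac{1}{2} \frac{1}{A} \left(520 + A\right)}{3} = \frac{520 + A}{6 A}$)
$\left(-165127 + T{\left(211 \right)}\right) + Y = \left(-165127 + \frac{520 + 211}{6 \cdot 211}\right) - 89509 = \left(-165127 + \frac{1}{6} \cdot \frac{1}{211} \cdot 731\right) - 89509 = \left(-165127 + \frac{731}{1266}\right) - 89509 = - \frac{209050051}{1266} - 89509 = - \frac{322368445}{1266}$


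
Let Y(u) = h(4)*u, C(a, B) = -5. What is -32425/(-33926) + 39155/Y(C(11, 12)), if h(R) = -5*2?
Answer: 66499689/84815 ≈ 784.06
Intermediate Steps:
h(R) = -10
Y(u) = -10*u
-32425/(-33926) + 39155/Y(C(11, 12)) = -32425/(-33926) + 39155/((-10*(-5))) = -32425*(-1/33926) + 39155/50 = 32425/33926 + 39155*(1/50) = 32425/33926 + 7831/10 = 66499689/84815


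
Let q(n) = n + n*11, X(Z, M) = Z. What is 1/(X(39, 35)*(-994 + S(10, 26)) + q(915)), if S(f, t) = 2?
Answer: -1/27708 ≈ -3.6091e-5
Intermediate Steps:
q(n) = 12*n (q(n) = n + 11*n = 12*n)
1/(X(39, 35)*(-994 + S(10, 26)) + q(915)) = 1/(39*(-994 + 2) + 12*915) = 1/(39*(-992) + 10980) = 1/(-38688 + 10980) = 1/(-27708) = -1/27708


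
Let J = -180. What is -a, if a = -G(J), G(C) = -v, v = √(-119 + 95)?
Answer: -2*I*√6 ≈ -4.899*I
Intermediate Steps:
v = 2*I*√6 (v = √(-24) = 2*I*√6 ≈ 4.899*I)
G(C) = -2*I*√6
a = 2*I*√6 (a = -(-2)*I*√6 = 2*I*√6 ≈ 4.899*I)
-a = -2*I*√6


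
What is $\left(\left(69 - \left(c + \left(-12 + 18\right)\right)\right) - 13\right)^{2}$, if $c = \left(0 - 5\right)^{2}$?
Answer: $625$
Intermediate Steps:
$c = 25$ ($c = \left(-5\right)^{2} = 25$)
$\left(\left(69 - \left(c + \left(-12 + 18\right)\right)\right) - 13\right)^{2} = \left(\left(69 - \left(25 + \left(-12 + 18\right)\right)\right) - 13\right)^{2} = \left(\left(69 - \left(25 + 6\right)\right) - 13\right)^{2} = \left(\left(69 - 31\right) - 13\right)^{2} = \left(38 - 13\right)^{2} = 25^{2} = 625$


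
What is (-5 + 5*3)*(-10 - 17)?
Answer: -270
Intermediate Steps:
(-5 + 5*3)*(-10 - 17) = (-5 + 15)*(-27) = 10*(-27) = -270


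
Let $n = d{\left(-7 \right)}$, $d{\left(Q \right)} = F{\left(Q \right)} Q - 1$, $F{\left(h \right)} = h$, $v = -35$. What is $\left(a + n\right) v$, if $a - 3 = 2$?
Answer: $-1855$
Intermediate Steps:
$a = 5$ ($a = 3 + 2 = 5$)
$d{\left(Q \right)} = -1 + Q^{2}$ ($d{\left(Q \right)} = Q Q - 1 = Q^{2} - 1 = -1 + Q^{2}$)
$n = 48$ ($n = -1 + \left(-7\right)^{2} = -1 + 49 = 48$)
$\left(a + n\right) v = \left(5 + 48\right) \left(-35\right) = 53 \left(-35\right) = -1855$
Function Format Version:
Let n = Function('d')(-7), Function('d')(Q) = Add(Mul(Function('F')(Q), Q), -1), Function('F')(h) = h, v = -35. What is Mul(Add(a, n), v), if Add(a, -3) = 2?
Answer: -1855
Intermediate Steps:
a = 5 (a = Add(3, 2) = 5)
Function('d')(Q) = Add(-1, Pow(Q, 2)) (Function('d')(Q) = Add(Mul(Q, Q), -1) = Add(Pow(Q, 2), -1) = Add(-1, Pow(Q, 2)))
n = 48 (n = Add(-1, Pow(-7, 2)) = Add(-1, 49) = 48)
Mul(Add(a, n), v) = Mul(Add(5, 48), -35) = Mul(53, -35) = -1855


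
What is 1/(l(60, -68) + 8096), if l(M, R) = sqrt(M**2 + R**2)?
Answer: 253/2048031 - sqrt(514)/16384248 ≈ 0.00012215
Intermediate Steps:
1/(l(60, -68) + 8096) = 1/(sqrt(60**2 + (-68)**2) + 8096) = 1/(sqrt(3600 + 4624) + 8096) = 1/(sqrt(8224) + 8096) = 1/(4*sqrt(514) + 8096) = 1/(8096 + 4*sqrt(514))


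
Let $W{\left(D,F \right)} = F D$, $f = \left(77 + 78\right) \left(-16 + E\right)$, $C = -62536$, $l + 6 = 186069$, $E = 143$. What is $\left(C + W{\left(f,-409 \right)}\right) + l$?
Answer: $-7927638$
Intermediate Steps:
$l = 186063$ ($l = -6 + 186069 = 186063$)
$f = 19685$ ($f = \left(77 + 78\right) \left(-16 + 143\right) = 155 \cdot 127 = 19685$)
$W{\left(D,F \right)} = D F$
$\left(C + W{\left(f,-409 \right)}\right) + l = \left(-62536 + 19685 \left(-409\right)\right) + 186063 = \left(-62536 - 8051165\right) + 186063 = -8113701 + 186063 = -7927638$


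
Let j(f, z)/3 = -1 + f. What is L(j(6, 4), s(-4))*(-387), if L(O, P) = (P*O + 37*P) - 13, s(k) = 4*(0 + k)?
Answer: 327015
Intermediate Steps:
j(f, z) = -3 + 3*f (j(f, z) = 3*(-1 + f) = -3 + 3*f)
s(k) = 4*k
L(O, P) = -13 + 37*P + O*P (L(O, P) = (O*P + 37*P) - 13 = (37*P + O*P) - 13 = -13 + 37*P + O*P)
L(j(6, 4), s(-4))*(-387) = (-13 + 37*(4*(-4)) + (-3 + 3*6)*(4*(-4)))*(-387) = (-13 + 37*(-16) + (-3 + 18)*(-16))*(-387) = (-13 - 592 + 15*(-16))*(-387) = (-13 - 592 - 240)*(-387) = -845*(-387) = 327015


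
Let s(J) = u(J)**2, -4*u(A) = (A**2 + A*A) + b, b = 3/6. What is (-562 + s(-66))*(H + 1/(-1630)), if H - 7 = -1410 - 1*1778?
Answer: -1574147707979367/104320 ≈ -1.5090e+10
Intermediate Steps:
b = 1/2 (b = 3*(1/6) = 1/2 ≈ 0.50000)
u(A) = -1/8 - A**2/2 (u(A) = -((A**2 + A*A) + 1/2)/4 = -((A**2 + A**2) + 1/2)/4 = -(2*A**2 + 1/2)/4 = -(1/2 + 2*A**2)/4 = -1/8 - A**2/2)
s(J) = (-1/8 - J**2/2)**2
H = -3181 (H = 7 + (-1410 - 1*1778) = 7 + (-1410 - 1778) = 7 - 3188 = -3181)
(-562 + s(-66))*(H + 1/(-1630)) = (-562 + (1 + 4*(-66)**2)**2/64)*(-3181 + 1/(-1630)) = (-562 + (1 + 4*4356)**2/64)*(-3181 - 1/1630) = (-562 + (1 + 17424)**2/64)*(-5185031/1630) = (-562 + (1/64)*17425**2)*(-5185031/1630) = (-562 + (1/64)*303630625)*(-5185031/1630) = (-562 + 303630625/64)*(-5185031/1630) = (303594657/64)*(-5185031/1630) = -1574147707979367/104320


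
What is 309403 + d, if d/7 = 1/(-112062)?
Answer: 34672318979/112062 ≈ 3.0940e+5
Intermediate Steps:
d = -7/112062 (d = 7/(-112062) = 7*(-1/112062) = -7/112062 ≈ -6.2465e-5)
309403 + d = 309403 - 7/112062 = 34672318979/112062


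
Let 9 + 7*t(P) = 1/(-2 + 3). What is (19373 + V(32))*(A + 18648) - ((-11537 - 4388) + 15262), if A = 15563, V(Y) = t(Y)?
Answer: 4639118874/7 ≈ 6.6273e+8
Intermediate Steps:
t(P) = -8/7 (t(P) = -9/7 + 1/(7*(-2 + 3)) = -9/7 + (1/7)/1 = -9/7 + (1/7)*1 = -9/7 + 1/7 = -8/7)
V(Y) = -8/7
(19373 + V(32))*(A + 18648) - ((-11537 - 4388) + 15262) = (19373 - 8/7)*(15563 + 18648) - ((-11537 - 4388) + 15262) = (135603/7)*34211 - (-15925 + 15262) = 4639114233/7 - 1*(-663) = 4639114233/7 + 663 = 4639118874/7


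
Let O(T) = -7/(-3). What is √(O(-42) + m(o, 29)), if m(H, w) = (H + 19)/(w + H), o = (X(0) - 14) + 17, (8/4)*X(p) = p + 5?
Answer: √1610/23 ≈ 1.7446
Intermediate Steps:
X(p) = 5/2 + p/2 (X(p) = (p + 5)/2 = (5 + p)/2 = 5/2 + p/2)
o = 11/2 (o = ((5/2 + (½)*0) - 14) + 17 = ((5/2 + 0) - 14) + 17 = (5/2 - 14) + 17 = -23/2 + 17 = 11/2 ≈ 5.5000)
m(H, w) = (19 + H)/(H + w)
O(T) = 7/3 (O(T) = -7*(-⅓) = 7/3)
√(O(-42) + m(o, 29)) = √(7/3 + (19 + 11/2)/(11/2 + 29)) = √(7/3 + (49/2)/(69/2)) = √(7/3 + (2/69)*(49/2)) = √(7/3 + 49/69) = √(70/23) = √1610/23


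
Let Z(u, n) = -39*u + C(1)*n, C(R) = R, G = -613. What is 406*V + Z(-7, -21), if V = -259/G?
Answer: 259630/613 ≈ 423.54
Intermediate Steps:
V = 259/613 (V = -259/(-613) = -259*(-1/613) = 259/613 ≈ 0.42251)
Z(u, n) = n - 39*u (Z(u, n) = -39*u + 1*n = -39*u + n = n - 39*u)
406*V + Z(-7, -21) = 406*(259/613) + (-21 - 39*(-7)) = 105154/613 + (-21 + 273) = 105154/613 + 252 = 259630/613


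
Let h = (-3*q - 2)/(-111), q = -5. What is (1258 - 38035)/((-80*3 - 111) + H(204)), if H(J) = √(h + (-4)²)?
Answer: 1432868697/13673548 + 36777*√195693/13673548 ≈ 105.98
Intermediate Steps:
h = -13/111 (h = (-3*(-5) - 2)/(-111) = (15 - 2)*(-1/111) = 13*(-1/111) = -13/111 ≈ -0.11712)
H(J) = √195693/111 (H(J) = √(-13/111 + (-4)²) = √(-13/111 + 16) = √(1763/111) = √195693/111)
(1258 - 38035)/((-80*3 - 111) + H(204)) = (1258 - 38035)/((-80*3 - 111) + √195693/111) = -36777/((-240 - 111) + √195693/111) = -36777/(-351 + √195693/111)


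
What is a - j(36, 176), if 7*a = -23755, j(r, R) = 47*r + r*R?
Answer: -79951/7 ≈ -11422.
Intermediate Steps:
j(r, R) = 47*r + R*r
a = -23755/7 (a = (⅐)*(-23755) = -23755/7 ≈ -3393.6)
a - j(36, 176) = -23755/7 - 36*(47 + 176) = -23755/7 - 36*223 = -23755/7 - 1*8028 = -23755/7 - 8028 = -79951/7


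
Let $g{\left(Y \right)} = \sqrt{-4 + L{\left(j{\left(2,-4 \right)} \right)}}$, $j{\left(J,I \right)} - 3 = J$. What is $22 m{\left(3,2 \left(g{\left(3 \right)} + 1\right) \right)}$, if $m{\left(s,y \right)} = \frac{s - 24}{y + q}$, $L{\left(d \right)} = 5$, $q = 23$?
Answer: $- \frac{154}{9} \approx -17.111$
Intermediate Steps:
$j{\left(J,I \right)} = 3 + J$
$g{\left(Y \right)} = 1$ ($g{\left(Y \right)} = \sqrt{-4 + 5} = \sqrt{1} = 1$)
$m{\left(s,y \right)} = \frac{-24 + s}{23 + y}$ ($m{\left(s,y \right)} = \frac{s - 24}{y + 23} = \frac{-24 + s}{23 + y}$)
$22 m{\left(3,2 \left(g{\left(3 \right)} + 1\right) \right)} = 22 \frac{-24 + 3}{23 + 2 \left(1 + 1\right)} = 22 \frac{1}{23 + 2 \cdot 2} \left(-21\right) = 22 \frac{1}{23 + 4} \left(-21\right) = 22 \cdot \frac{1}{27} \left(-21\right) = 22 \left(- \frac{7}{9}\right) = - \frac{154}{9}$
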